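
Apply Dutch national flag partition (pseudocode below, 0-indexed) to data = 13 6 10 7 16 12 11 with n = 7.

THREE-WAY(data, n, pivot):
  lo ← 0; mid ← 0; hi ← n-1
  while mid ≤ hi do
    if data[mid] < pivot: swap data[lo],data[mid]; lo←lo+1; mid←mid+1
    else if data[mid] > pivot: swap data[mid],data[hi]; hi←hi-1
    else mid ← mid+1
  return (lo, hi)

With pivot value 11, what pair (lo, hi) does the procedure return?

pivot = 11; lo=0, mid=0, hi=6
data[mid]=13>11: swap data[0],data[6]; hi=5 → 11 6 10 7 16 12 13
data[mid]=11=11: mid=1
data[mid]=6<11: swap data[0],data[1]; lo=1,mid=2 → 6 11 10 7 16 12 13
data[mid]=10<11: swap data[1],data[2]; lo=2,mid=3 → 6 10 11 7 16 12 13
data[mid]=7<11: swap data[2],data[3]; lo=3,mid=4 → 6 10 7 11 16 12 13
data[mid]=16>11: swap data[4],data[5]; hi=4 → 6 10 7 11 12 16 13
data[mid]=12>11: swap data[4],data[4]; hi=3 → 6 10 7 11 12 16 13
end: lo=3, hi=3; data = 6 10 7 11 12 16 13

(3, 3)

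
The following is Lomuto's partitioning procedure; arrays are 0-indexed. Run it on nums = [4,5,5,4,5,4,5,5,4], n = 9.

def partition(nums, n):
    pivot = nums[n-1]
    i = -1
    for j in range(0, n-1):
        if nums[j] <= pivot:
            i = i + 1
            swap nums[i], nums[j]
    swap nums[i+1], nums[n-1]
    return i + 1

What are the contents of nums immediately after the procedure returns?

[4,4,4,4,5,5,5,5,5]

pivot=4, i=-1
j=0: 4≤4, i=0, swap(0,0) ⇒ [4,5,5,4,5,4,5,5,4]
j=1: 5>4, skip
j=2: 5>4, skip
j=3: 4≤4, i=1, swap(1,3) ⇒ [4,4,5,5,5,4,5,5,4]
j=4: 5>4, skip
j=5: 4≤4, i=2, swap(2,5) ⇒ [4,4,4,5,5,5,5,5,4]
j=6: 5>4, skip
j=7: 5>4, skip
swap(3,8) ⇒ [4,4,4,4,5,5,5,5,5]; return 3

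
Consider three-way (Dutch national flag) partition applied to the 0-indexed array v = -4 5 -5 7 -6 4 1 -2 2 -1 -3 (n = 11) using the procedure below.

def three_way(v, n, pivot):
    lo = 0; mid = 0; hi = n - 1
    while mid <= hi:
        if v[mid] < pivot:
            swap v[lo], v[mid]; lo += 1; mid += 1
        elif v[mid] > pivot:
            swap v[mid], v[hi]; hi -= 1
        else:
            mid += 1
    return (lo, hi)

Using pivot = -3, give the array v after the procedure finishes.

-4 -5 -6 -3 4 1 -2 2 -1 7 5

lo=0 mid=0 hi=10
-4<-3: swap(0,0), lo=1 mid=1 ⇒ -4 5 -5 7 -6 4 1 -2 2 -1 -3
5>-3: swap(1,10), hi=9 ⇒ -4 -3 -5 7 -6 4 1 -2 2 -1 5
-3=-3: mid=2
-5<-3: swap(1,2), lo=2 mid=3 ⇒ -4 -5 -3 7 -6 4 1 -2 2 -1 5
7>-3: swap(3,9), hi=8 ⇒ -4 -5 -3 -1 -6 4 1 -2 2 7 5
-1>-3: swap(3,8), hi=7 ⇒ -4 -5 -3 2 -6 4 1 -2 -1 7 5
2>-3: swap(3,7), hi=6 ⇒ -4 -5 -3 -2 -6 4 1 2 -1 7 5
-2>-3: swap(3,6), hi=5 ⇒ -4 -5 -3 1 -6 4 -2 2 -1 7 5
1>-3: swap(3,5), hi=4 ⇒ -4 -5 -3 4 -6 1 -2 2 -1 7 5
4>-3: swap(3,4), hi=3 ⇒ -4 -5 -3 -6 4 1 -2 2 -1 7 5
-6<-3: swap(2,3), lo=3 mid=4 ⇒ -4 -5 -6 -3 4 1 -2 2 -1 7 5
done. lo=3 hi=3; v=-4 -5 -6 -3 4 1 -2 2 -1 7 5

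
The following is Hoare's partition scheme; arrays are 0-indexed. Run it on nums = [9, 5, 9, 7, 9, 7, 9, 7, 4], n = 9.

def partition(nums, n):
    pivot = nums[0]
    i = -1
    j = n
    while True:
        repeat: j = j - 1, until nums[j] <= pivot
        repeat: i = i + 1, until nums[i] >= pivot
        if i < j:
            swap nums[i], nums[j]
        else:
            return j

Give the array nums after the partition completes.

pivot = nums[0] = 9; i = -1, j = 9
j→8 (nums[8]=4≤9), i→0 (nums[0]=9≥9); i<j, swap → [4, 5, 9, 7, 9, 7, 9, 7, 9]
j→7 (nums[7]=7≤9), i→2 (nums[2]=9≥9); i<j, swap → [4, 5, 7, 7, 9, 7, 9, 9, 9]
j→6 (nums[6]=9≤9), i→4 (nums[4]=9≥9); i<j, swap → [4, 5, 7, 7, 9, 7, 9, 9, 9]
j→5, i→6; i≥j, return j=5. nums = [4, 5, 7, 7, 9, 7, 9, 9, 9]

[4, 5, 7, 7, 9, 7, 9, 9, 9]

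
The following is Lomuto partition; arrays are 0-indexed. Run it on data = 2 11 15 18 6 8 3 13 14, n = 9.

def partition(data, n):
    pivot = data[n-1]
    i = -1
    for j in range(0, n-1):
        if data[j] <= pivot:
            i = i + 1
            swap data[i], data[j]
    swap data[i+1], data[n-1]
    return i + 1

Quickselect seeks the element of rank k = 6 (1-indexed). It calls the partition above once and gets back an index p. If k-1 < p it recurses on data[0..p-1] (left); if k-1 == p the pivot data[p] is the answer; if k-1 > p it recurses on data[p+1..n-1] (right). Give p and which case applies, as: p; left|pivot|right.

pivot = data[8] = 14; i = -1
j=0: data[0]=2 ≤ 14 → i=0, swap data[0],data[0] (no change) → 2 11 15 18 6 8 3 13 14
j=1: data[1]=11 ≤ 14 → i=1, swap data[1],data[1] (no change) → 2 11 15 18 6 8 3 13 14
j=2: data[2]=15 > 14 → no swap
j=3: data[3]=18 > 14 → no swap
j=4: data[4]=6 ≤ 14 → i=2, swap data[2],data[4] → 2 11 6 18 15 8 3 13 14
j=5: data[5]=8 ≤ 14 → i=3, swap data[3],data[5] → 2 11 6 8 15 18 3 13 14
j=6: data[6]=3 ≤ 14 → i=4, swap data[4],data[6] → 2 11 6 8 3 18 15 13 14
j=7: data[7]=13 ≤ 14 → i=5, swap data[5],data[7] → 2 11 6 8 3 13 15 18 14
final swap data[6],data[8] → 2 11 6 8 3 13 14 18 15; return 6
p = 6; k-1 = 5 < 6 ⇒ left

6; left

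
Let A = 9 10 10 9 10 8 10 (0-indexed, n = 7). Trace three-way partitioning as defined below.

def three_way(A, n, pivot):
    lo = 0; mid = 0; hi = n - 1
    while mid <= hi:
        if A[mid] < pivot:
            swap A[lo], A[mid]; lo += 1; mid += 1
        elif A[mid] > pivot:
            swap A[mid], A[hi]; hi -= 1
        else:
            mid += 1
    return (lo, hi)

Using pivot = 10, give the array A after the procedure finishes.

9 9 8 10 10 10 10

pivot = 10; lo=0, mid=0, hi=6
A[mid]=9<10: swap A[0],A[0]; lo=1,mid=1 → 9 10 10 9 10 8 10
A[mid]=10=10: mid=2
A[mid]=10=10: mid=3
A[mid]=9<10: swap A[1],A[3]; lo=2,mid=4 → 9 9 10 10 10 8 10
A[mid]=10=10: mid=5
A[mid]=8<10: swap A[2],A[5]; lo=3,mid=6 → 9 9 8 10 10 10 10
A[mid]=10=10: mid=7
end: lo=3, hi=6; A = 9 9 8 10 10 10 10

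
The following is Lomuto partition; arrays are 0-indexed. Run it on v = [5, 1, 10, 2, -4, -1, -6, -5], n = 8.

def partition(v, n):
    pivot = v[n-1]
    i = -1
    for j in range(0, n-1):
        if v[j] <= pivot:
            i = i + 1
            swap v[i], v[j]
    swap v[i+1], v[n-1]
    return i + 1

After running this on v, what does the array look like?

pivot=-5, i=-1
j=0: 5>-5, skip
j=1: 1>-5, skip
j=2: 10>-5, skip
j=3: 2>-5, skip
j=4: -4>-5, skip
j=5: -1>-5, skip
j=6: -6≤-5, i=0, swap(0,6) ⇒ [-6, 1, 10, 2, -4, -1, 5, -5]
swap(1,7) ⇒ [-6, -5, 10, 2, -4, -1, 5, 1]; return 1

[-6, -5, 10, 2, -4, -1, 5, 1]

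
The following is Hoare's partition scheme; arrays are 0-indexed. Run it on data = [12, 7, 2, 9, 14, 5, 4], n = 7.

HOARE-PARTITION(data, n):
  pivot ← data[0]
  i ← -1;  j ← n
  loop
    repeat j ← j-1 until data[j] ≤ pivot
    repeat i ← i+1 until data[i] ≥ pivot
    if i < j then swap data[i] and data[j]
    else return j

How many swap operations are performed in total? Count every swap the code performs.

2

pivot = data[0] = 12; i = -1, j = 7
j→6 (data[6]=4≤12), i→0 (data[0]=12≥12); i<j, swap → [4, 7, 2, 9, 14, 5, 12]
j→5 (data[5]=5≤12), i→4 (data[4]=14≥12); i<j, swap → [4, 7, 2, 9, 5, 14, 12]
j→4, i→5; i≥j, return j=4. data = [4, 7, 2, 9, 5, 14, 12]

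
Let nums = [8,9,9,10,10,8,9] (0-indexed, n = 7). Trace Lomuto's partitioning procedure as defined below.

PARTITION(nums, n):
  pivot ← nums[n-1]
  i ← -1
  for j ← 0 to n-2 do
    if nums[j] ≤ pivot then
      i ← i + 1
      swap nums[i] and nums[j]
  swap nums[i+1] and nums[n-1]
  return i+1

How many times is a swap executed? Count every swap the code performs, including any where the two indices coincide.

5

pivot=9, i=-1
j=0: 8≤9, i=0, swap(0,0) ⇒ [8,9,9,10,10,8,9]
j=1: 9≤9, i=1, swap(1,1) ⇒ [8,9,9,10,10,8,9]
j=2: 9≤9, i=2, swap(2,2) ⇒ [8,9,9,10,10,8,9]
j=3: 10>9, skip
j=4: 10>9, skip
j=5: 8≤9, i=3, swap(3,5) ⇒ [8,9,9,8,10,10,9]
swap(4,6) ⇒ [8,9,9,8,9,10,10]; return 4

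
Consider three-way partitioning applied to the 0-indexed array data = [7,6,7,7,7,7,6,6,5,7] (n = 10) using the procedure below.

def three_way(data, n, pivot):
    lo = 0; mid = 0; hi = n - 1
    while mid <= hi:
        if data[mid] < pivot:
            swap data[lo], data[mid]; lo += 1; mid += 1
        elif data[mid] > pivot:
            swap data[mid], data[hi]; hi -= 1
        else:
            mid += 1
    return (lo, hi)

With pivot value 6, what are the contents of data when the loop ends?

[5,6,6,6,7,7,7,7,7,7]

lo=0 mid=0 hi=9
7>6: swap(0,9), hi=8 ⇒ [7,6,7,7,7,7,6,6,5,7]
7>6: swap(0,8), hi=7 ⇒ [5,6,7,7,7,7,6,6,7,7]
5<6: swap(0,0), lo=1 mid=1 ⇒ [5,6,7,7,7,7,6,6,7,7]
6=6: mid=2
7>6: swap(2,7), hi=6 ⇒ [5,6,6,7,7,7,6,7,7,7]
6=6: mid=3
7>6: swap(3,6), hi=5 ⇒ [5,6,6,6,7,7,7,7,7,7]
6=6: mid=4
7>6: swap(4,5), hi=4 ⇒ [5,6,6,6,7,7,7,7,7,7]
7>6: swap(4,4), hi=3 ⇒ [5,6,6,6,7,7,7,7,7,7]
done. lo=1 hi=3; data=[5,6,6,6,7,7,7,7,7,7]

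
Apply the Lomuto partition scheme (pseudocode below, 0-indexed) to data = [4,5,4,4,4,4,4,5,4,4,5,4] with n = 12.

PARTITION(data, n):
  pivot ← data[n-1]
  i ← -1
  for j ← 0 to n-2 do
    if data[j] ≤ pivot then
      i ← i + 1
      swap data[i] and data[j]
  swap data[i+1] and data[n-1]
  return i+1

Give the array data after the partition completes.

[4,4,4,4,4,4,4,4,4,5,5,5]

pivot=4, i=-1
j=0: 4≤4, i=0, swap(0,0) ⇒ [4,5,4,4,4,4,4,5,4,4,5,4]
j=1: 5>4, skip
j=2: 4≤4, i=1, swap(1,2) ⇒ [4,4,5,4,4,4,4,5,4,4,5,4]
j=3: 4≤4, i=2, swap(2,3) ⇒ [4,4,4,5,4,4,4,5,4,4,5,4]
j=4: 4≤4, i=3, swap(3,4) ⇒ [4,4,4,4,5,4,4,5,4,4,5,4]
j=5: 4≤4, i=4, swap(4,5) ⇒ [4,4,4,4,4,5,4,5,4,4,5,4]
j=6: 4≤4, i=5, swap(5,6) ⇒ [4,4,4,4,4,4,5,5,4,4,5,4]
j=7: 5>4, skip
j=8: 4≤4, i=6, swap(6,8) ⇒ [4,4,4,4,4,4,4,5,5,4,5,4]
j=9: 4≤4, i=7, swap(7,9) ⇒ [4,4,4,4,4,4,4,4,5,5,5,4]
j=10: 5>4, skip
swap(8,11) ⇒ [4,4,4,4,4,4,4,4,4,5,5,5]; return 8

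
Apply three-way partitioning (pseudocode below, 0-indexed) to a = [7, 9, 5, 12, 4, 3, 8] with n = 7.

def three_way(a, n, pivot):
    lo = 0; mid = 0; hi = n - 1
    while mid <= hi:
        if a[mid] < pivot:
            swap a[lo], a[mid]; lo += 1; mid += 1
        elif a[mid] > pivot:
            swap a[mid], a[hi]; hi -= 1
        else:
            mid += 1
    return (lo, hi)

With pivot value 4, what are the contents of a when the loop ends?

[3, 4, 12, 5, 9, 8, 7]

lo=0 mid=0 hi=6
7>4: swap(0,6), hi=5 ⇒ [8, 9, 5, 12, 4, 3, 7]
8>4: swap(0,5), hi=4 ⇒ [3, 9, 5, 12, 4, 8, 7]
3<4: swap(0,0), lo=1 mid=1 ⇒ [3, 9, 5, 12, 4, 8, 7]
9>4: swap(1,4), hi=3 ⇒ [3, 4, 5, 12, 9, 8, 7]
4=4: mid=2
5>4: swap(2,3), hi=2 ⇒ [3, 4, 12, 5, 9, 8, 7]
12>4: swap(2,2), hi=1 ⇒ [3, 4, 12, 5, 9, 8, 7]
done. lo=1 hi=1; a=[3, 4, 12, 5, 9, 8, 7]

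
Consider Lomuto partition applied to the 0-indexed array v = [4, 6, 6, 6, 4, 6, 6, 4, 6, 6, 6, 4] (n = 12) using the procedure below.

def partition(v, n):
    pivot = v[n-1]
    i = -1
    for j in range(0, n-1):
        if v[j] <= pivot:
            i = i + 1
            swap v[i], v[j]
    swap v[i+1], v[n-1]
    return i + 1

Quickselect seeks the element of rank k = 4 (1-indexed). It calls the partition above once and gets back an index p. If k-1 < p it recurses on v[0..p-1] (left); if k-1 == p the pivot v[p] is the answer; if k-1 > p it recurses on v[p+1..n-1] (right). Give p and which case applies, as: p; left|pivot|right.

pivot = v[11] = 4; i = -1
j=0: v[0]=4 ≤ 4 → i=0, swap v[0],v[0] (no change) → [4, 6, 6, 6, 4, 6, 6, 4, 6, 6, 6, 4]
j=1: v[1]=6 > 4 → no swap
j=2: v[2]=6 > 4 → no swap
j=3: v[3]=6 > 4 → no swap
j=4: v[4]=4 ≤ 4 → i=1, swap v[1],v[4] → [4, 4, 6, 6, 6, 6, 6, 4, 6, 6, 6, 4]
j=5: v[5]=6 > 4 → no swap
j=6: v[6]=6 > 4 → no swap
j=7: v[7]=4 ≤ 4 → i=2, swap v[2],v[7] → [4, 4, 4, 6, 6, 6, 6, 6, 6, 6, 6, 4]
j=8: v[8]=6 > 4 → no swap
j=9: v[9]=6 > 4 → no swap
j=10: v[10]=6 > 4 → no swap
final swap v[3],v[11] → [4, 4, 4, 4, 6, 6, 6, 6, 6, 6, 6, 6]; return 3
p = 3; k-1 = 3 == 3 ⇒ pivot

3; pivot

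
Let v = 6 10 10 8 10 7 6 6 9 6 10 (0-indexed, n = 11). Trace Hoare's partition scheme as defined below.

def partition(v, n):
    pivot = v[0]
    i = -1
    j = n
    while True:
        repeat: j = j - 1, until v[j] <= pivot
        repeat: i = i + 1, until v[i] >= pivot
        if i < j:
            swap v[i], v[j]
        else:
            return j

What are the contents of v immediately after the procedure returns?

pivot=6
j stops at 9 (6), i stops at 0 (6); swap ⇒ 6 10 10 8 10 7 6 6 9 6 10
j stops at 7 (6), i stops at 1 (10); swap ⇒ 6 6 10 8 10 7 6 10 9 6 10
j stops at 6 (6), i stops at 2 (10); swap ⇒ 6 6 6 8 10 7 10 10 9 6 10
j stops at 2, i stops at 3; i≥j ⇒ return 2. v=6 6 6 8 10 7 10 10 9 6 10

6 6 6 8 10 7 10 10 9 6 10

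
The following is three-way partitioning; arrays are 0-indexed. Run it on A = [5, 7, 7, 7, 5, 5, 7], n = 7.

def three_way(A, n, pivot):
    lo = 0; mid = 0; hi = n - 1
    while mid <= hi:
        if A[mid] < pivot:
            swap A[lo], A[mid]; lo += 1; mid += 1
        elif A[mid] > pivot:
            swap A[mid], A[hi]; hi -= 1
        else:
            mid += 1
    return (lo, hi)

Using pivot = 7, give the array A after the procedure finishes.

[5, 5, 5, 7, 7, 7, 7]

pivot = 7; lo=0, mid=0, hi=6
A[mid]=5<7: swap A[0],A[0]; lo=1,mid=1 → [5, 7, 7, 7, 5, 5, 7]
A[mid]=7=7: mid=2
A[mid]=7=7: mid=3
A[mid]=7=7: mid=4
A[mid]=5<7: swap A[1],A[4]; lo=2,mid=5 → [5, 5, 7, 7, 7, 5, 7]
A[mid]=5<7: swap A[2],A[5]; lo=3,mid=6 → [5, 5, 5, 7, 7, 7, 7]
A[mid]=7=7: mid=7
end: lo=3, hi=6; A = [5, 5, 5, 7, 7, 7, 7]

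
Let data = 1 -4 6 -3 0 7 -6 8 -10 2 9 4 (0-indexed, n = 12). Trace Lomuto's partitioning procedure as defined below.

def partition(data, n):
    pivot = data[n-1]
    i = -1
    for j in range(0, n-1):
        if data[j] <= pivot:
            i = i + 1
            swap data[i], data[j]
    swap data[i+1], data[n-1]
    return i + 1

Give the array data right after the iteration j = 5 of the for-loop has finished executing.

1 -4 -3 0 6 7 -6 8 -10 2 9 4

pivot = data[11] = 4; i = -1
j=0: data[0]=1 ≤ 4 → i=0, swap data[0],data[0] (no change) → 1 -4 6 -3 0 7 -6 8 -10 2 9 4
j=1: data[1]=-4 ≤ 4 → i=1, swap data[1],data[1] (no change) → 1 -4 6 -3 0 7 -6 8 -10 2 9 4
j=2: data[2]=6 > 4 → no swap
j=3: data[3]=-3 ≤ 4 → i=2, swap data[2],data[3] → 1 -4 -3 6 0 7 -6 8 -10 2 9 4
j=4: data[4]=0 ≤ 4 → i=3, swap data[3],data[4] → 1 -4 -3 0 6 7 -6 8 -10 2 9 4
j=5: data[5]=7 > 4 → no swap
(after j=5) data = 1 -4 -3 0 6 7 -6 8 -10 2 9 4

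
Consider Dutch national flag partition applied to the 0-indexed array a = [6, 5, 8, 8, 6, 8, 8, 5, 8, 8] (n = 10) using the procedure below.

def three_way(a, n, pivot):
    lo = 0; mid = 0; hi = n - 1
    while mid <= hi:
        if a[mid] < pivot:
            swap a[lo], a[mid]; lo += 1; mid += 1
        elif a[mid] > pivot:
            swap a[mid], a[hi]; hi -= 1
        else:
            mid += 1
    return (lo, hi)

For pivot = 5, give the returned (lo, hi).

lo=0 mid=0 hi=9
6>5: swap(0,9), hi=8 ⇒ [8, 5, 8, 8, 6, 8, 8, 5, 8, 6]
8>5: swap(0,8), hi=7 ⇒ [8, 5, 8, 8, 6, 8, 8, 5, 8, 6]
8>5: swap(0,7), hi=6 ⇒ [5, 5, 8, 8, 6, 8, 8, 8, 8, 6]
5=5: mid=1
5=5: mid=2
8>5: swap(2,6), hi=5 ⇒ [5, 5, 8, 8, 6, 8, 8, 8, 8, 6]
8>5: swap(2,5), hi=4 ⇒ [5, 5, 8, 8, 6, 8, 8, 8, 8, 6]
8>5: swap(2,4), hi=3 ⇒ [5, 5, 6, 8, 8, 8, 8, 8, 8, 6]
6>5: swap(2,3), hi=2 ⇒ [5, 5, 8, 6, 8, 8, 8, 8, 8, 6]
8>5: swap(2,2), hi=1 ⇒ [5, 5, 8, 6, 8, 8, 8, 8, 8, 6]
done. lo=0 hi=1; a=[5, 5, 8, 6, 8, 8, 8, 8, 8, 6]

(0, 1)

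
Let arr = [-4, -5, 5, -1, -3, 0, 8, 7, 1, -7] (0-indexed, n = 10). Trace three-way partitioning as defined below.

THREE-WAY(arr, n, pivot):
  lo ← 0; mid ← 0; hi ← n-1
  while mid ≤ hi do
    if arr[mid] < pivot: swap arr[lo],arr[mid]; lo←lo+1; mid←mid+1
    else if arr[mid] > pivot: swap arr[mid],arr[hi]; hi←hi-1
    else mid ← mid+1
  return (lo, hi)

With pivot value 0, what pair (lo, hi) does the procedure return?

pivot = 0; lo=0, mid=0, hi=9
arr[mid]=-4<0: swap arr[0],arr[0]; lo=1,mid=1 → [-4, -5, 5, -1, -3, 0, 8, 7, 1, -7]
arr[mid]=-5<0: swap arr[1],arr[1]; lo=2,mid=2 → [-4, -5, 5, -1, -3, 0, 8, 7, 1, -7]
arr[mid]=5>0: swap arr[2],arr[9]; hi=8 → [-4, -5, -7, -1, -3, 0, 8, 7, 1, 5]
arr[mid]=-7<0: swap arr[2],arr[2]; lo=3,mid=3 → [-4, -5, -7, -1, -3, 0, 8, 7, 1, 5]
arr[mid]=-1<0: swap arr[3],arr[3]; lo=4,mid=4 → [-4, -5, -7, -1, -3, 0, 8, 7, 1, 5]
arr[mid]=-3<0: swap arr[4],arr[4]; lo=5,mid=5 → [-4, -5, -7, -1, -3, 0, 8, 7, 1, 5]
arr[mid]=0=0: mid=6
arr[mid]=8>0: swap arr[6],arr[8]; hi=7 → [-4, -5, -7, -1, -3, 0, 1, 7, 8, 5]
arr[mid]=1>0: swap arr[6],arr[7]; hi=6 → [-4, -5, -7, -1, -3, 0, 7, 1, 8, 5]
arr[mid]=7>0: swap arr[6],arr[6]; hi=5 → [-4, -5, -7, -1, -3, 0, 7, 1, 8, 5]
end: lo=5, hi=5; arr = [-4, -5, -7, -1, -3, 0, 7, 1, 8, 5]

(5, 5)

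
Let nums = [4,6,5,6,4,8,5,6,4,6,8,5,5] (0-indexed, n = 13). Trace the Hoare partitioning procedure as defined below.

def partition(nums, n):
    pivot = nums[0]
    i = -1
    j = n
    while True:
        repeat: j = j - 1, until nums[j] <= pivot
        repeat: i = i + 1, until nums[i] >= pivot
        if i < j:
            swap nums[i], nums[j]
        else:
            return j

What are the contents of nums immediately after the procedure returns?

pivot = nums[0] = 4; i = -1, j = 13
j→8 (nums[8]=4≤4), i→0 (nums[0]=4≥4); i<j, swap → [4,6,5,6,4,8,5,6,4,6,8,5,5]
j→4 (nums[4]=4≤4), i→1 (nums[1]=6≥4); i<j, swap → [4,4,5,6,6,8,5,6,4,6,8,5,5]
j→1, i→2; i≥j, return j=1. nums = [4,4,5,6,6,8,5,6,4,6,8,5,5]

[4,4,5,6,6,8,5,6,4,6,8,5,5]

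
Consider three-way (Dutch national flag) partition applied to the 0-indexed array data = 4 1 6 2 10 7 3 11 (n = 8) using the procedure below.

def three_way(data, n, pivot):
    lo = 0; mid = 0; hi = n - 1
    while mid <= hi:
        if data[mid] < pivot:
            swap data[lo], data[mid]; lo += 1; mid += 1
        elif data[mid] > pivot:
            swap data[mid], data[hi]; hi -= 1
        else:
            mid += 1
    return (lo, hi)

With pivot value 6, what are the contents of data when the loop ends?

4 1 2 3 6 7 11 10

lo=0 mid=0 hi=7
4<6: swap(0,0), lo=1 mid=1 ⇒ 4 1 6 2 10 7 3 11
1<6: swap(1,1), lo=2 mid=2 ⇒ 4 1 6 2 10 7 3 11
6=6: mid=3
2<6: swap(2,3), lo=3 mid=4 ⇒ 4 1 2 6 10 7 3 11
10>6: swap(4,7), hi=6 ⇒ 4 1 2 6 11 7 3 10
11>6: swap(4,6), hi=5 ⇒ 4 1 2 6 3 7 11 10
3<6: swap(3,4), lo=4 mid=5 ⇒ 4 1 2 3 6 7 11 10
7>6: swap(5,5), hi=4 ⇒ 4 1 2 3 6 7 11 10
done. lo=4 hi=4; data=4 1 2 3 6 7 11 10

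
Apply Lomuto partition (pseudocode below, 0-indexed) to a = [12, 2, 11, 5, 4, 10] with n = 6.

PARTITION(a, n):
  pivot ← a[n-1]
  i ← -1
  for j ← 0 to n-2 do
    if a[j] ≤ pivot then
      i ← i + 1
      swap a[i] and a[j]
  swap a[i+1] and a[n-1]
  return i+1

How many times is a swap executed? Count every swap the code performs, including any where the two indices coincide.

pivot=10, i=-1
j=0: 12>10, skip
j=1: 2≤10, i=0, swap(0,1) ⇒ [2, 12, 11, 5, 4, 10]
j=2: 11>10, skip
j=3: 5≤10, i=1, swap(1,3) ⇒ [2, 5, 11, 12, 4, 10]
j=4: 4≤10, i=2, swap(2,4) ⇒ [2, 5, 4, 12, 11, 10]
swap(3,5) ⇒ [2, 5, 4, 10, 11, 12]; return 3

4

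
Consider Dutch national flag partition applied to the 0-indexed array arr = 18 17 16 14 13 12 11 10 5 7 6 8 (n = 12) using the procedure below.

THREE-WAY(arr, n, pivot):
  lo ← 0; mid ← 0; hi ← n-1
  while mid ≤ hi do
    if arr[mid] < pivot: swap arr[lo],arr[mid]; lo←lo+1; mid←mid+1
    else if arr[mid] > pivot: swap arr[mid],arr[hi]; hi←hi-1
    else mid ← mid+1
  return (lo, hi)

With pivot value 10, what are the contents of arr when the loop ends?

8 6 7 5 10 11 12 13 14 16 17 18

pivot = 10; lo=0, mid=0, hi=11
arr[mid]=18>10: swap arr[0],arr[11]; hi=10 → 8 17 16 14 13 12 11 10 5 7 6 18
arr[mid]=8<10: swap arr[0],arr[0]; lo=1,mid=1 → 8 17 16 14 13 12 11 10 5 7 6 18
arr[mid]=17>10: swap arr[1],arr[10]; hi=9 → 8 6 16 14 13 12 11 10 5 7 17 18
arr[mid]=6<10: swap arr[1],arr[1]; lo=2,mid=2 → 8 6 16 14 13 12 11 10 5 7 17 18
arr[mid]=16>10: swap arr[2],arr[9]; hi=8 → 8 6 7 14 13 12 11 10 5 16 17 18
arr[mid]=7<10: swap arr[2],arr[2]; lo=3,mid=3 → 8 6 7 14 13 12 11 10 5 16 17 18
arr[mid]=14>10: swap arr[3],arr[8]; hi=7 → 8 6 7 5 13 12 11 10 14 16 17 18
arr[mid]=5<10: swap arr[3],arr[3]; lo=4,mid=4 → 8 6 7 5 13 12 11 10 14 16 17 18
arr[mid]=13>10: swap arr[4],arr[7]; hi=6 → 8 6 7 5 10 12 11 13 14 16 17 18
arr[mid]=10=10: mid=5
arr[mid]=12>10: swap arr[5],arr[6]; hi=5 → 8 6 7 5 10 11 12 13 14 16 17 18
arr[mid]=11>10: swap arr[5],arr[5]; hi=4 → 8 6 7 5 10 11 12 13 14 16 17 18
end: lo=4, hi=4; arr = 8 6 7 5 10 11 12 13 14 16 17 18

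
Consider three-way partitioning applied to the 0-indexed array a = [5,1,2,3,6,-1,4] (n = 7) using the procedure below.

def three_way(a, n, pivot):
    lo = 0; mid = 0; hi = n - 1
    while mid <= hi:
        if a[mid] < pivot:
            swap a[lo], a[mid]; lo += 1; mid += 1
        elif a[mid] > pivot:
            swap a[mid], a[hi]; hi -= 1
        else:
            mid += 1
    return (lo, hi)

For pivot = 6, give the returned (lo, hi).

pivot = 6; lo=0, mid=0, hi=6
a[mid]=5<6: swap a[0],a[0]; lo=1,mid=1 → [5,1,2,3,6,-1,4]
a[mid]=1<6: swap a[1],a[1]; lo=2,mid=2 → [5,1,2,3,6,-1,4]
a[mid]=2<6: swap a[2],a[2]; lo=3,mid=3 → [5,1,2,3,6,-1,4]
a[mid]=3<6: swap a[3],a[3]; lo=4,mid=4 → [5,1,2,3,6,-1,4]
a[mid]=6=6: mid=5
a[mid]=-1<6: swap a[4],a[5]; lo=5,mid=6 → [5,1,2,3,-1,6,4]
a[mid]=4<6: swap a[5],a[6]; lo=6,mid=7 → [5,1,2,3,-1,4,6]
end: lo=6, hi=6; a = [5,1,2,3,-1,4,6]

(6, 6)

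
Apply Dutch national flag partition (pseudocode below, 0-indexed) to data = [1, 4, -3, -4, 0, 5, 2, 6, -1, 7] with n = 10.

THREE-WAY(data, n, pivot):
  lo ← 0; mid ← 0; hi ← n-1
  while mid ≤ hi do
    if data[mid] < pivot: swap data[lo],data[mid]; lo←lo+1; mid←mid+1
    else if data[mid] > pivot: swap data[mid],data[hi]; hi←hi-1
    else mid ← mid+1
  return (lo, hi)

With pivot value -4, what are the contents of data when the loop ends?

[-4, -3, 4, 0, 5, 2, 6, -1, 7, 1]

pivot = -4; lo=0, mid=0, hi=9
data[mid]=1>-4: swap data[0],data[9]; hi=8 → [7, 4, -3, -4, 0, 5, 2, 6, -1, 1]
data[mid]=7>-4: swap data[0],data[8]; hi=7 → [-1, 4, -3, -4, 0, 5, 2, 6, 7, 1]
data[mid]=-1>-4: swap data[0],data[7]; hi=6 → [6, 4, -3, -4, 0, 5, 2, -1, 7, 1]
data[mid]=6>-4: swap data[0],data[6]; hi=5 → [2, 4, -3, -4, 0, 5, 6, -1, 7, 1]
data[mid]=2>-4: swap data[0],data[5]; hi=4 → [5, 4, -3, -4, 0, 2, 6, -1, 7, 1]
data[mid]=5>-4: swap data[0],data[4]; hi=3 → [0, 4, -3, -4, 5, 2, 6, -1, 7, 1]
data[mid]=0>-4: swap data[0],data[3]; hi=2 → [-4, 4, -3, 0, 5, 2, 6, -1, 7, 1]
data[mid]=-4=-4: mid=1
data[mid]=4>-4: swap data[1],data[2]; hi=1 → [-4, -3, 4, 0, 5, 2, 6, -1, 7, 1]
data[mid]=-3>-4: swap data[1],data[1]; hi=0 → [-4, -3, 4, 0, 5, 2, 6, -1, 7, 1]
end: lo=0, hi=0; data = [-4, -3, 4, 0, 5, 2, 6, -1, 7, 1]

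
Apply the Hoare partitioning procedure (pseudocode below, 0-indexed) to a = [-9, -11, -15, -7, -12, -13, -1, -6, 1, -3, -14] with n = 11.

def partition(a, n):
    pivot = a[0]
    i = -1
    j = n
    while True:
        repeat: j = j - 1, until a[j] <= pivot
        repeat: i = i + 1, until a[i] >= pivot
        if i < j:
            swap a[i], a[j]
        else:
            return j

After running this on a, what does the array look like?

[-14, -11, -15, -13, -12, -7, -1, -6, 1, -3, -9]

pivot=-9
j stops at 10 (-14), i stops at 0 (-9); swap ⇒ [-14, -11, -15, -7, -12, -13, -1, -6, 1, -3, -9]
j stops at 5 (-13), i stops at 3 (-7); swap ⇒ [-14, -11, -15, -13, -12, -7, -1, -6, 1, -3, -9]
j stops at 4, i stops at 5; i≥j ⇒ return 4. a=[-14, -11, -15, -13, -12, -7, -1, -6, 1, -3, -9]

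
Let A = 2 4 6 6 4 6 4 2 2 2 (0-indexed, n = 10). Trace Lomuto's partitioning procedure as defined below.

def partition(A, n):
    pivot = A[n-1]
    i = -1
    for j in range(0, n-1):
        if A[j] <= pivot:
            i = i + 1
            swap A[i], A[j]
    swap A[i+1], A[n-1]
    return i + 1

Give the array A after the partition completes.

2 2 2 2 4 6 4 4 6 6

pivot = A[9] = 2; i = -1
j=0: A[0]=2 ≤ 2 → i=0, swap A[0],A[0] (no change) → 2 4 6 6 4 6 4 2 2 2
j=1: A[1]=4 > 2 → no swap
j=2: A[2]=6 > 2 → no swap
j=3: A[3]=6 > 2 → no swap
j=4: A[4]=4 > 2 → no swap
j=5: A[5]=6 > 2 → no swap
j=6: A[6]=4 > 2 → no swap
j=7: A[7]=2 ≤ 2 → i=1, swap A[1],A[7] → 2 2 6 6 4 6 4 4 2 2
j=8: A[8]=2 ≤ 2 → i=2, swap A[2],A[8] → 2 2 2 6 4 6 4 4 6 2
final swap A[3],A[9] → 2 2 2 2 4 6 4 4 6 6; return 3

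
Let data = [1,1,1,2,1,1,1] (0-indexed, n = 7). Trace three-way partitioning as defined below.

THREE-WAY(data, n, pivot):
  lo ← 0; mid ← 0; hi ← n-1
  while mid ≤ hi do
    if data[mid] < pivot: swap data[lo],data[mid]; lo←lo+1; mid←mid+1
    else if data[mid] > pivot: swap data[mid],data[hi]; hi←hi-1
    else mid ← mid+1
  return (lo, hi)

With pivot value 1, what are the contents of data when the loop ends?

[1,1,1,1,1,1,2]

lo=0 mid=0 hi=6
1=1: mid=1
1=1: mid=2
1=1: mid=3
2>1: swap(3,6), hi=5 ⇒ [1,1,1,1,1,1,2]
1=1: mid=4
1=1: mid=5
1=1: mid=6
done. lo=0 hi=5; data=[1,1,1,1,1,1,2]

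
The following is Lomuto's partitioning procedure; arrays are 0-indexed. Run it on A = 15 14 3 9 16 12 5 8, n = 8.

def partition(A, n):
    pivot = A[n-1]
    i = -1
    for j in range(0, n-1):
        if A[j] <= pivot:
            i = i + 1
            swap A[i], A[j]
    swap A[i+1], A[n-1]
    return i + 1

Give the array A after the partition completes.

3 5 8 9 16 12 14 15

pivot = A[7] = 8; i = -1
j=0: A[0]=15 > 8 → no swap
j=1: A[1]=14 > 8 → no swap
j=2: A[2]=3 ≤ 8 → i=0, swap A[0],A[2] → 3 14 15 9 16 12 5 8
j=3: A[3]=9 > 8 → no swap
j=4: A[4]=16 > 8 → no swap
j=5: A[5]=12 > 8 → no swap
j=6: A[6]=5 ≤ 8 → i=1, swap A[1],A[6] → 3 5 15 9 16 12 14 8
final swap A[2],A[7] → 3 5 8 9 16 12 14 15; return 2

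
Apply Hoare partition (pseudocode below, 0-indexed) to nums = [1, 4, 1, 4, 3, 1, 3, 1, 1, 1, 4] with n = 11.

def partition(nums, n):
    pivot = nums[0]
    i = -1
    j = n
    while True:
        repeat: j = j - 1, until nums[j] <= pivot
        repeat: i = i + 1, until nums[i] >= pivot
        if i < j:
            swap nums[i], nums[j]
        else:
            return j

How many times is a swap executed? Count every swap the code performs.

pivot=1
j stops at 9 (1), i stops at 0 (1); swap ⇒ [1, 4, 1, 4, 3, 1, 3, 1, 1, 1, 4]
j stops at 8 (1), i stops at 1 (4); swap ⇒ [1, 1, 1, 4, 3, 1, 3, 1, 4, 1, 4]
j stops at 7 (1), i stops at 2 (1); swap ⇒ [1, 1, 1, 4, 3, 1, 3, 1, 4, 1, 4]
j stops at 5 (1), i stops at 3 (4); swap ⇒ [1, 1, 1, 1, 3, 4, 3, 1, 4, 1, 4]
j stops at 3, i stops at 4; i≥j ⇒ return 3. nums=[1, 1, 1, 1, 3, 4, 3, 1, 4, 1, 4]

4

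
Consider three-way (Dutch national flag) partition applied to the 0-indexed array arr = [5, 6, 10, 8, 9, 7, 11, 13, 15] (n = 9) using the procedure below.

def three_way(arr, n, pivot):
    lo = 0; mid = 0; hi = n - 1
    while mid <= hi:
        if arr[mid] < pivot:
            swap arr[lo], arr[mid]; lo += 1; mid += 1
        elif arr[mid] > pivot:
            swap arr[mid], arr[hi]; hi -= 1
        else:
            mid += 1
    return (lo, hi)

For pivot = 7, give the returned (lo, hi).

(2, 2)

lo=0 mid=0 hi=8
5<7: swap(0,0), lo=1 mid=1 ⇒ [5, 6, 10, 8, 9, 7, 11, 13, 15]
6<7: swap(1,1), lo=2 mid=2 ⇒ [5, 6, 10, 8, 9, 7, 11, 13, 15]
10>7: swap(2,8), hi=7 ⇒ [5, 6, 15, 8, 9, 7, 11, 13, 10]
15>7: swap(2,7), hi=6 ⇒ [5, 6, 13, 8, 9, 7, 11, 15, 10]
13>7: swap(2,6), hi=5 ⇒ [5, 6, 11, 8, 9, 7, 13, 15, 10]
11>7: swap(2,5), hi=4 ⇒ [5, 6, 7, 8, 9, 11, 13, 15, 10]
7=7: mid=3
8>7: swap(3,4), hi=3 ⇒ [5, 6, 7, 9, 8, 11, 13, 15, 10]
9>7: swap(3,3), hi=2 ⇒ [5, 6, 7, 9, 8, 11, 13, 15, 10]
done. lo=2 hi=2; arr=[5, 6, 7, 9, 8, 11, 13, 15, 10]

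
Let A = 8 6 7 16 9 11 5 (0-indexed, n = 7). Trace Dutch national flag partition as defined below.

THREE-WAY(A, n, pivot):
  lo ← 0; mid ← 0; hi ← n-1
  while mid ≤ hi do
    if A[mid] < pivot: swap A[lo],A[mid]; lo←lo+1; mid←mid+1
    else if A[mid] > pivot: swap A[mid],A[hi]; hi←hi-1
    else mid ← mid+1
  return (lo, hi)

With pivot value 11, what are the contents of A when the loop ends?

pivot = 11; lo=0, mid=0, hi=6
A[mid]=8<11: swap A[0],A[0]; lo=1,mid=1 → 8 6 7 16 9 11 5
A[mid]=6<11: swap A[1],A[1]; lo=2,mid=2 → 8 6 7 16 9 11 5
A[mid]=7<11: swap A[2],A[2]; lo=3,mid=3 → 8 6 7 16 9 11 5
A[mid]=16>11: swap A[3],A[6]; hi=5 → 8 6 7 5 9 11 16
A[mid]=5<11: swap A[3],A[3]; lo=4,mid=4 → 8 6 7 5 9 11 16
A[mid]=9<11: swap A[4],A[4]; lo=5,mid=5 → 8 6 7 5 9 11 16
A[mid]=11=11: mid=6
end: lo=5, hi=5; A = 8 6 7 5 9 11 16

8 6 7 5 9 11 16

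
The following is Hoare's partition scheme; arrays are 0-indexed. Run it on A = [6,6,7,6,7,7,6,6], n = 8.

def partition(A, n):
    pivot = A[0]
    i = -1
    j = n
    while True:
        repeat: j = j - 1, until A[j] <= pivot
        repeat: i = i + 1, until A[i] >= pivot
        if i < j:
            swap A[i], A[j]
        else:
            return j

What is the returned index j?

2

pivot=6
j stops at 7 (6), i stops at 0 (6); swap ⇒ [6,6,7,6,7,7,6,6]
j stops at 6 (6), i stops at 1 (6); swap ⇒ [6,6,7,6,7,7,6,6]
j stops at 3 (6), i stops at 2 (7); swap ⇒ [6,6,6,7,7,7,6,6]
j stops at 2, i stops at 3; i≥j ⇒ return 2. A=[6,6,6,7,7,7,6,6]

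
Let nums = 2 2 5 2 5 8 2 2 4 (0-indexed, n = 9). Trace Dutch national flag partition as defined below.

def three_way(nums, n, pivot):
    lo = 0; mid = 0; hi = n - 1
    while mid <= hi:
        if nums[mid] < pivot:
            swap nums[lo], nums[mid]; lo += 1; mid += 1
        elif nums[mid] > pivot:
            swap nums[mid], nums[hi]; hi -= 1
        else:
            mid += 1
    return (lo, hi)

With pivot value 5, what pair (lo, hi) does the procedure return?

(6, 7)

lo=0 mid=0 hi=8
2<5: swap(0,0), lo=1 mid=1 ⇒ 2 2 5 2 5 8 2 2 4
2<5: swap(1,1), lo=2 mid=2 ⇒ 2 2 5 2 5 8 2 2 4
5=5: mid=3
2<5: swap(2,3), lo=3 mid=4 ⇒ 2 2 2 5 5 8 2 2 4
5=5: mid=5
8>5: swap(5,8), hi=7 ⇒ 2 2 2 5 5 4 2 2 8
4<5: swap(3,5), lo=4 mid=6 ⇒ 2 2 2 4 5 5 2 2 8
2<5: swap(4,6), lo=5 mid=7 ⇒ 2 2 2 4 2 5 5 2 8
2<5: swap(5,7), lo=6 mid=8 ⇒ 2 2 2 4 2 2 5 5 8
done. lo=6 hi=7; nums=2 2 2 4 2 2 5 5 8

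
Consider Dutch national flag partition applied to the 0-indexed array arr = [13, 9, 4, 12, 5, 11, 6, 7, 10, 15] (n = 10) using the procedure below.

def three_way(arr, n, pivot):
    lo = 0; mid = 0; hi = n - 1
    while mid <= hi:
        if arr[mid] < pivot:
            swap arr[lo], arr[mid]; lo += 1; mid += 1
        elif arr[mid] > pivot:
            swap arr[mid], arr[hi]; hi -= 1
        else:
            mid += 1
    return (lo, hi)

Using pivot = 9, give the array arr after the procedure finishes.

[7, 4, 6, 5, 9, 11, 12, 10, 15, 13]

pivot = 9; lo=0, mid=0, hi=9
arr[mid]=13>9: swap arr[0],arr[9]; hi=8 → [15, 9, 4, 12, 5, 11, 6, 7, 10, 13]
arr[mid]=15>9: swap arr[0],arr[8]; hi=7 → [10, 9, 4, 12, 5, 11, 6, 7, 15, 13]
arr[mid]=10>9: swap arr[0],arr[7]; hi=6 → [7, 9, 4, 12, 5, 11, 6, 10, 15, 13]
arr[mid]=7<9: swap arr[0],arr[0]; lo=1,mid=1 → [7, 9, 4, 12, 5, 11, 6, 10, 15, 13]
arr[mid]=9=9: mid=2
arr[mid]=4<9: swap arr[1],arr[2]; lo=2,mid=3 → [7, 4, 9, 12, 5, 11, 6, 10, 15, 13]
arr[mid]=12>9: swap arr[3],arr[6]; hi=5 → [7, 4, 9, 6, 5, 11, 12, 10, 15, 13]
arr[mid]=6<9: swap arr[2],arr[3]; lo=3,mid=4 → [7, 4, 6, 9, 5, 11, 12, 10, 15, 13]
arr[mid]=5<9: swap arr[3],arr[4]; lo=4,mid=5 → [7, 4, 6, 5, 9, 11, 12, 10, 15, 13]
arr[mid]=11>9: swap arr[5],arr[5]; hi=4 → [7, 4, 6, 5, 9, 11, 12, 10, 15, 13]
end: lo=4, hi=4; arr = [7, 4, 6, 5, 9, 11, 12, 10, 15, 13]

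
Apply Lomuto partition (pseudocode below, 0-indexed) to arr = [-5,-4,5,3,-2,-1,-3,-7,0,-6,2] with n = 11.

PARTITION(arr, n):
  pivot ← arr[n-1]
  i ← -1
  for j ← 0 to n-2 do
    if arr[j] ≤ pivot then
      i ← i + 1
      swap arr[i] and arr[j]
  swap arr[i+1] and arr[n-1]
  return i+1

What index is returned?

8

pivot=2, i=-1
j=0: -5≤2, i=0, swap(0,0) ⇒ [-5,-4,5,3,-2,-1,-3,-7,0,-6,2]
j=1: -4≤2, i=1, swap(1,1) ⇒ [-5,-4,5,3,-2,-1,-3,-7,0,-6,2]
j=2: 5>2, skip
j=3: 3>2, skip
j=4: -2≤2, i=2, swap(2,4) ⇒ [-5,-4,-2,3,5,-1,-3,-7,0,-6,2]
j=5: -1≤2, i=3, swap(3,5) ⇒ [-5,-4,-2,-1,5,3,-3,-7,0,-6,2]
j=6: -3≤2, i=4, swap(4,6) ⇒ [-5,-4,-2,-1,-3,3,5,-7,0,-6,2]
j=7: -7≤2, i=5, swap(5,7) ⇒ [-5,-4,-2,-1,-3,-7,5,3,0,-6,2]
j=8: 0≤2, i=6, swap(6,8) ⇒ [-5,-4,-2,-1,-3,-7,0,3,5,-6,2]
j=9: -6≤2, i=7, swap(7,9) ⇒ [-5,-4,-2,-1,-3,-7,0,-6,5,3,2]
swap(8,10) ⇒ [-5,-4,-2,-1,-3,-7,0,-6,2,3,5]; return 8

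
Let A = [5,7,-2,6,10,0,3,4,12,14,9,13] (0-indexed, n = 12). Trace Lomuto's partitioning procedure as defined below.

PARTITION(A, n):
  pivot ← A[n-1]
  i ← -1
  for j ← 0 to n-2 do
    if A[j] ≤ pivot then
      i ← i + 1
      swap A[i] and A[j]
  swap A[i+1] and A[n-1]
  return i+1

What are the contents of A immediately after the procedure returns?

pivot = A[11] = 13; i = -1
j=0: A[0]=5 ≤ 13 → i=0, swap A[0],A[0] (no change) → [5,7,-2,6,10,0,3,4,12,14,9,13]
j=1: A[1]=7 ≤ 13 → i=1, swap A[1],A[1] (no change) → [5,7,-2,6,10,0,3,4,12,14,9,13]
j=2: A[2]=-2 ≤ 13 → i=2, swap A[2],A[2] (no change) → [5,7,-2,6,10,0,3,4,12,14,9,13]
j=3: A[3]=6 ≤ 13 → i=3, swap A[3],A[3] (no change) → [5,7,-2,6,10,0,3,4,12,14,9,13]
j=4: A[4]=10 ≤ 13 → i=4, swap A[4],A[4] (no change) → [5,7,-2,6,10,0,3,4,12,14,9,13]
j=5: A[5]=0 ≤ 13 → i=5, swap A[5],A[5] (no change) → [5,7,-2,6,10,0,3,4,12,14,9,13]
j=6: A[6]=3 ≤ 13 → i=6, swap A[6],A[6] (no change) → [5,7,-2,6,10,0,3,4,12,14,9,13]
j=7: A[7]=4 ≤ 13 → i=7, swap A[7],A[7] (no change) → [5,7,-2,6,10,0,3,4,12,14,9,13]
j=8: A[8]=12 ≤ 13 → i=8, swap A[8],A[8] (no change) → [5,7,-2,6,10,0,3,4,12,14,9,13]
j=9: A[9]=14 > 13 → no swap
j=10: A[10]=9 ≤ 13 → i=9, swap A[9],A[10] → [5,7,-2,6,10,0,3,4,12,9,14,13]
final swap A[10],A[11] → [5,7,-2,6,10,0,3,4,12,9,13,14]; return 10

[5,7,-2,6,10,0,3,4,12,9,13,14]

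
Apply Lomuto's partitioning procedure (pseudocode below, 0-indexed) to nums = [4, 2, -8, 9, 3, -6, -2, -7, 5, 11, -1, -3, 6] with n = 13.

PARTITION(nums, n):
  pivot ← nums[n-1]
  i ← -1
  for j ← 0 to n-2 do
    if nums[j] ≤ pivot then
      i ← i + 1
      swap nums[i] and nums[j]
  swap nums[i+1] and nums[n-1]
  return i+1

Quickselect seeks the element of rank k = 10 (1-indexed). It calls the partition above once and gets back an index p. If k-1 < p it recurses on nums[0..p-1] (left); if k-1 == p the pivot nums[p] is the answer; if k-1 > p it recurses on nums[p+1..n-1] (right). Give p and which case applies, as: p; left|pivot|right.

10; left

pivot = nums[12] = 6; i = -1
j=0: nums[0]=4 ≤ 6 → i=0, swap nums[0],nums[0] (no change) → [4, 2, -8, 9, 3, -6, -2, -7, 5, 11, -1, -3, 6]
j=1: nums[1]=2 ≤ 6 → i=1, swap nums[1],nums[1] (no change) → [4, 2, -8, 9, 3, -6, -2, -7, 5, 11, -1, -3, 6]
j=2: nums[2]=-8 ≤ 6 → i=2, swap nums[2],nums[2] (no change) → [4, 2, -8, 9, 3, -6, -2, -7, 5, 11, -1, -3, 6]
j=3: nums[3]=9 > 6 → no swap
j=4: nums[4]=3 ≤ 6 → i=3, swap nums[3],nums[4] → [4, 2, -8, 3, 9, -6, -2, -7, 5, 11, -1, -3, 6]
j=5: nums[5]=-6 ≤ 6 → i=4, swap nums[4],nums[5] → [4, 2, -8, 3, -6, 9, -2, -7, 5, 11, -1, -3, 6]
j=6: nums[6]=-2 ≤ 6 → i=5, swap nums[5],nums[6] → [4, 2, -8, 3, -6, -2, 9, -7, 5, 11, -1, -3, 6]
j=7: nums[7]=-7 ≤ 6 → i=6, swap nums[6],nums[7] → [4, 2, -8, 3, -6, -2, -7, 9, 5, 11, -1, -3, 6]
j=8: nums[8]=5 ≤ 6 → i=7, swap nums[7],nums[8] → [4, 2, -8, 3, -6, -2, -7, 5, 9, 11, -1, -3, 6]
j=9: nums[9]=11 > 6 → no swap
j=10: nums[10]=-1 ≤ 6 → i=8, swap nums[8],nums[10] → [4, 2, -8, 3, -6, -2, -7, 5, -1, 11, 9, -3, 6]
j=11: nums[11]=-3 ≤ 6 → i=9, swap nums[9],nums[11] → [4, 2, -8, 3, -6, -2, -7, 5, -1, -3, 9, 11, 6]
final swap nums[10],nums[12] → [4, 2, -8, 3, -6, -2, -7, 5, -1, -3, 6, 11, 9]; return 10
p = 10; k-1 = 9 < 10 ⇒ left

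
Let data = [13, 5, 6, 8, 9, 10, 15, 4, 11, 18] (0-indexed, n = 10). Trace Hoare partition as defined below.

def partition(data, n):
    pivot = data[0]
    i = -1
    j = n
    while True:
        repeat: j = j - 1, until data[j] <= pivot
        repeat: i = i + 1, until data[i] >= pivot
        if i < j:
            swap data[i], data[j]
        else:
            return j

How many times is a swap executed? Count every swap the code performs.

pivot = data[0] = 13; i = -1, j = 10
j→8 (data[8]=11≤13), i→0 (data[0]=13≥13); i<j, swap → [11, 5, 6, 8, 9, 10, 15, 4, 13, 18]
j→7 (data[7]=4≤13), i→6 (data[6]=15≥13); i<j, swap → [11, 5, 6, 8, 9, 10, 4, 15, 13, 18]
j→6, i→7; i≥j, return j=6. data = [11, 5, 6, 8, 9, 10, 4, 15, 13, 18]

2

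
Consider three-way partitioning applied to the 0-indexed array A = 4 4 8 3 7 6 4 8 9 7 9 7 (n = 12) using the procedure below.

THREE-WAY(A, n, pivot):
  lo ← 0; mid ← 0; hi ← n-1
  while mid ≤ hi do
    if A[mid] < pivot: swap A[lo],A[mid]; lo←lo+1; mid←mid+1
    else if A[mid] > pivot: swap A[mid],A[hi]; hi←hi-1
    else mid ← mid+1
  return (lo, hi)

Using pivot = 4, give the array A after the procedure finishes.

pivot = 4; lo=0, mid=0, hi=11
A[mid]=4=4: mid=1
A[mid]=4=4: mid=2
A[mid]=8>4: swap A[2],A[11]; hi=10 → 4 4 7 3 7 6 4 8 9 7 9 8
A[mid]=7>4: swap A[2],A[10]; hi=9 → 4 4 9 3 7 6 4 8 9 7 7 8
A[mid]=9>4: swap A[2],A[9]; hi=8 → 4 4 7 3 7 6 4 8 9 9 7 8
A[mid]=7>4: swap A[2],A[8]; hi=7 → 4 4 9 3 7 6 4 8 7 9 7 8
A[mid]=9>4: swap A[2],A[7]; hi=6 → 4 4 8 3 7 6 4 9 7 9 7 8
A[mid]=8>4: swap A[2],A[6]; hi=5 → 4 4 4 3 7 6 8 9 7 9 7 8
A[mid]=4=4: mid=3
A[mid]=3<4: swap A[0],A[3]; lo=1,mid=4 → 3 4 4 4 7 6 8 9 7 9 7 8
A[mid]=7>4: swap A[4],A[5]; hi=4 → 3 4 4 4 6 7 8 9 7 9 7 8
A[mid]=6>4: swap A[4],A[4]; hi=3 → 3 4 4 4 6 7 8 9 7 9 7 8
end: lo=1, hi=3; A = 3 4 4 4 6 7 8 9 7 9 7 8

3 4 4 4 6 7 8 9 7 9 7 8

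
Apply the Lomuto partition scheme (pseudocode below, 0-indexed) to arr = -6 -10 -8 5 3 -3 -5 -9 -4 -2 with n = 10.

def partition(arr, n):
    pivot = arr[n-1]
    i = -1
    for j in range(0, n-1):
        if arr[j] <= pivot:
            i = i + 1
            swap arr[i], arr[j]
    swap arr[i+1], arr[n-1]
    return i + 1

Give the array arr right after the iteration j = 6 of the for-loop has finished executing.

pivot = arr[9] = -2; i = -1
j=0: arr[0]=-6 ≤ -2 → i=0, swap arr[0],arr[0] (no change) → -6 -10 -8 5 3 -3 -5 -9 -4 -2
j=1: arr[1]=-10 ≤ -2 → i=1, swap arr[1],arr[1] (no change) → -6 -10 -8 5 3 -3 -5 -9 -4 -2
j=2: arr[2]=-8 ≤ -2 → i=2, swap arr[2],arr[2] (no change) → -6 -10 -8 5 3 -3 -5 -9 -4 -2
j=3: arr[3]=5 > -2 → no swap
j=4: arr[4]=3 > -2 → no swap
j=5: arr[5]=-3 ≤ -2 → i=3, swap arr[3],arr[5] → -6 -10 -8 -3 3 5 -5 -9 -4 -2
j=6: arr[6]=-5 ≤ -2 → i=4, swap arr[4],arr[6] → -6 -10 -8 -3 -5 5 3 -9 -4 -2
(after j=6) arr = -6 -10 -8 -3 -5 5 3 -9 -4 -2

-6 -10 -8 -3 -5 5 3 -9 -4 -2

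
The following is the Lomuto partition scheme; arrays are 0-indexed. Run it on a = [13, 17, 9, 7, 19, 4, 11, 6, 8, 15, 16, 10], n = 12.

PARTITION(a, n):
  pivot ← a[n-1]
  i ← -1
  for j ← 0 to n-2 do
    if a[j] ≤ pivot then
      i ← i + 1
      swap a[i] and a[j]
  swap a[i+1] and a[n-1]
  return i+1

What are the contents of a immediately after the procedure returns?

[9, 7, 4, 6, 8, 10, 11, 17, 19, 15, 16, 13]

pivot = a[11] = 10; i = -1
j=0: a[0]=13 > 10 → no swap
j=1: a[1]=17 > 10 → no swap
j=2: a[2]=9 ≤ 10 → i=0, swap a[0],a[2] → [9, 17, 13, 7, 19, 4, 11, 6, 8, 15, 16, 10]
j=3: a[3]=7 ≤ 10 → i=1, swap a[1],a[3] → [9, 7, 13, 17, 19, 4, 11, 6, 8, 15, 16, 10]
j=4: a[4]=19 > 10 → no swap
j=5: a[5]=4 ≤ 10 → i=2, swap a[2],a[5] → [9, 7, 4, 17, 19, 13, 11, 6, 8, 15, 16, 10]
j=6: a[6]=11 > 10 → no swap
j=7: a[7]=6 ≤ 10 → i=3, swap a[3],a[7] → [9, 7, 4, 6, 19, 13, 11, 17, 8, 15, 16, 10]
j=8: a[8]=8 ≤ 10 → i=4, swap a[4],a[8] → [9, 7, 4, 6, 8, 13, 11, 17, 19, 15, 16, 10]
j=9: a[9]=15 > 10 → no swap
j=10: a[10]=16 > 10 → no swap
final swap a[5],a[11] → [9, 7, 4, 6, 8, 10, 11, 17, 19, 15, 16, 13]; return 5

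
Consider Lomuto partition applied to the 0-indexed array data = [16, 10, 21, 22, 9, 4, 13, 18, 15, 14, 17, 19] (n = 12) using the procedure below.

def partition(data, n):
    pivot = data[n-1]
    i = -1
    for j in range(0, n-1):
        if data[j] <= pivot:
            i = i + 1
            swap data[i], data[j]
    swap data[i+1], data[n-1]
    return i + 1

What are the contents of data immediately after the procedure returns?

[16, 10, 9, 4, 13, 18, 15, 14, 17, 19, 21, 22]

pivot=19, i=-1
j=0: 16≤19, i=0, swap(0,0) ⇒ [16, 10, 21, 22, 9, 4, 13, 18, 15, 14, 17, 19]
j=1: 10≤19, i=1, swap(1,1) ⇒ [16, 10, 21, 22, 9, 4, 13, 18, 15, 14, 17, 19]
j=2: 21>19, skip
j=3: 22>19, skip
j=4: 9≤19, i=2, swap(2,4) ⇒ [16, 10, 9, 22, 21, 4, 13, 18, 15, 14, 17, 19]
j=5: 4≤19, i=3, swap(3,5) ⇒ [16, 10, 9, 4, 21, 22, 13, 18, 15, 14, 17, 19]
j=6: 13≤19, i=4, swap(4,6) ⇒ [16, 10, 9, 4, 13, 22, 21, 18, 15, 14, 17, 19]
j=7: 18≤19, i=5, swap(5,7) ⇒ [16, 10, 9, 4, 13, 18, 21, 22, 15, 14, 17, 19]
j=8: 15≤19, i=6, swap(6,8) ⇒ [16, 10, 9, 4, 13, 18, 15, 22, 21, 14, 17, 19]
j=9: 14≤19, i=7, swap(7,9) ⇒ [16, 10, 9, 4, 13, 18, 15, 14, 21, 22, 17, 19]
j=10: 17≤19, i=8, swap(8,10) ⇒ [16, 10, 9, 4, 13, 18, 15, 14, 17, 22, 21, 19]
swap(9,11) ⇒ [16, 10, 9, 4, 13, 18, 15, 14, 17, 19, 21, 22]; return 9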